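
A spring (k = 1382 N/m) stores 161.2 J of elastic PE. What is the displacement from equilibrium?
x = √(2·PE/k) = √(2·161.2/1382) = 0.483 m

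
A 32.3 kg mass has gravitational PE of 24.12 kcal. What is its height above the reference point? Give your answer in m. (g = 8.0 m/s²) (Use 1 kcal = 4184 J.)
Convert to SI: m = 32.3 kg, PE = 100918 J
h = PE/(mg) = 100918/(32.3·8.0) = 390.5 m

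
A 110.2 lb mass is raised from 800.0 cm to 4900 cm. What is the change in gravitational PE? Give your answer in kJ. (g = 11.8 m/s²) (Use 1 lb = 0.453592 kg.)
Convert to SI: m = 49.9858 kg, Δh = 41.0 m
ΔPE = mgΔh = (49.9858)(11.8)(41.0) = 24183.1 J = 24.18 kJ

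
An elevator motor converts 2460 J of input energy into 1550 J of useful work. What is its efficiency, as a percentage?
η = W_out/W_in = 1550/2460 = 63.01%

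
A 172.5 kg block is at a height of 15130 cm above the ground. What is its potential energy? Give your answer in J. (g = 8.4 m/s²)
Convert to SI: m = 172.5 kg, h = 151.3 m
PE = mgh = (172.5)(8.4)(151.3) = 219200 J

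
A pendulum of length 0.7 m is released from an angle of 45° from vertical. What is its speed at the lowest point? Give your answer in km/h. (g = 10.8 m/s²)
h = L(1 − cosθ) = 0.7(1 − cos45°) = 0.205025 m
v = √(2gh) = √(2·10.8·0.205025) = 2.10441 m/s = 7.576 km/h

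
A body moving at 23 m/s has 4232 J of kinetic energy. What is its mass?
m = 2·KE/v² = 2·4232/(23)² = 16.0 kg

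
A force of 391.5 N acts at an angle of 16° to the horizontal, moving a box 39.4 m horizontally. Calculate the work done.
W = F·d·cosθ = (391.5)(39.4)cos(16°) = 14830 J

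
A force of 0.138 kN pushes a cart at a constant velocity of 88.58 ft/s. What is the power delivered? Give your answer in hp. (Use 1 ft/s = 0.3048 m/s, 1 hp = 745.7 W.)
Convert to SI: F = 138.0 N, v = 26.9992 m/s
P = Fv = (138.0)(26.9992) = 3725.89 W = 4.996 hp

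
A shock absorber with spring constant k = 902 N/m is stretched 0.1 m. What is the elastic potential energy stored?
PE = ½kx² = ½(902)(0.1)² = 4.51 J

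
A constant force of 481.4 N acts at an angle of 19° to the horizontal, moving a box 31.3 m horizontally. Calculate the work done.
W = F·d·cosθ = (481.4)(31.3)cos(19°) = 14250 J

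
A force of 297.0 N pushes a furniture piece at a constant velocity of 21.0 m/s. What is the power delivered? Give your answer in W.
P = Fv = (297.0)(21.0) = 6237 W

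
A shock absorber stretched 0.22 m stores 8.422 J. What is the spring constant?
k = 2·PE/x² = 2·8.422/(0.22)² = 348.0 N/m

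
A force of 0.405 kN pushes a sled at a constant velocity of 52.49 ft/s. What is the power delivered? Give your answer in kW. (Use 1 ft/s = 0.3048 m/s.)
Convert to SI: F = 405.0 N, v = 15.999 m/s
P = Fv = (405.0)(15.999) = 6479.58 W = 6.48 kW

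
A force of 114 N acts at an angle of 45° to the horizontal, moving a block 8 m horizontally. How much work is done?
W = F·d·cosθ = (114)(8)cos(45°) = 644.9 J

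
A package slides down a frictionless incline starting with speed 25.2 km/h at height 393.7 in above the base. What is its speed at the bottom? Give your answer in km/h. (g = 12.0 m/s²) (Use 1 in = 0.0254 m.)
Convert to SI: v₀ = 7.0 m/s, h = 9.99998 m
½mv₀² + mgh = ½mv² ⇒ v = √(v₀² + 2gh) = √(7.0² + 2·12.0·9.99998) = 17.0 m/s = 61.2 km/h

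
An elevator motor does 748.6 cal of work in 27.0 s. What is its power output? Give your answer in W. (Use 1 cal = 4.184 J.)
Convert to SI: W = 3132.14 J, t = 27.0 s
P = W/t = 3132.14/27.0 = 116.0 W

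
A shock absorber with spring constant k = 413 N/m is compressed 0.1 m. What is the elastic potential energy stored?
PE = ½kx² = ½(413)(0.1)² = 2.065 J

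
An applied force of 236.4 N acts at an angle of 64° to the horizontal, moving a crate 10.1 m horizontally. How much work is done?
W = F·d·cosθ = (236.4)(10.1)cos(64°) = 1047 J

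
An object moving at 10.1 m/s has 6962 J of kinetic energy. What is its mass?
m = 2·KE/v² = 2·6962/(10.1)² = 136.5 kg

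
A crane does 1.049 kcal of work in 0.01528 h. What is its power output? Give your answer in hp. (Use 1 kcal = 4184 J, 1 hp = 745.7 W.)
Convert to SI: W = 4389.02 J, t = 55.008 s
P = W/t = 4389.02/55.008 = 79.7887 W = 0.107 hp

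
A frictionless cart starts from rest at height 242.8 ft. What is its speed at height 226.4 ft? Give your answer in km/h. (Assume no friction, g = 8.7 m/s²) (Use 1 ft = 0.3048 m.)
Convert to SI: h₁−h₂ = 4.99872 m
mgh₁ = mgh₂ + ½mv² ⇒ v = √(2g(h₁−h₂)) = √(2·8.7·4.99872) = 9.32619 m/s = 33.57 km/h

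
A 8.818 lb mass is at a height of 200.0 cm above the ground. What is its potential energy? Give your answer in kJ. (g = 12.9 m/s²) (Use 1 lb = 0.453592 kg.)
Convert to SI: m = 3.99977 kg, h = 2.0 m
PE = mgh = (3.99977)(12.9)(2.0) = 103.194 J = 0.1032 kJ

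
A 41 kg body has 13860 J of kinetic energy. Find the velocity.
v = √(2·KE/m) = √(2·13860/41) = 26.0 m/s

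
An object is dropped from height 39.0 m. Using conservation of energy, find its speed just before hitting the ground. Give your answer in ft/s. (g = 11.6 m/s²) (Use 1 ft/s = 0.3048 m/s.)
mgh = ½mv² ⇒ v = √(2gh) = √(2·11.6·39.0) = 30.0799 m/s = 98.69 ft/s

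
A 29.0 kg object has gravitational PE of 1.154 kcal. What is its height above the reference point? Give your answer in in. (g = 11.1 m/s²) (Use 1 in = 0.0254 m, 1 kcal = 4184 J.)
Convert to SI: m = 29.0 kg, PE = 4828.34 J
h = PE/(mg) = 4828.34/(29.0·11.1) = 14.9995 m = 590.5 in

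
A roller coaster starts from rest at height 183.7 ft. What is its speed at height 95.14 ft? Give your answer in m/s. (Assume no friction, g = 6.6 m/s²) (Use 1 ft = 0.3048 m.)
Convert to SI: h₁−h₂ = 26.9931 m
mgh₁ = mgh₂ + ½mv² ⇒ v = √(2g(h₁−h₂)) = √(2·6.6·26.9931) = 18.88 m/s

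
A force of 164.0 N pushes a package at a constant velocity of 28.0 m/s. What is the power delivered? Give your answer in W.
P = Fv = (164.0)(28.0) = 4592 W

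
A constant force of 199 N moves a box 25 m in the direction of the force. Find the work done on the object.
W = F·d = (199)(25) = 4975 J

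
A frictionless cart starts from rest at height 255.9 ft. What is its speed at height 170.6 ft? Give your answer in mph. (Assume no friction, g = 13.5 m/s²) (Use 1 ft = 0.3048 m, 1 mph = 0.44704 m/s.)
Convert to SI: h₁−h₂ = 25.9994 m
mgh₁ = mgh₂ + ½mv² ⇒ v = √(2g(h₁−h₂)) = √(2·13.5·25.9994) = 26.495 m/s = 59.27 mph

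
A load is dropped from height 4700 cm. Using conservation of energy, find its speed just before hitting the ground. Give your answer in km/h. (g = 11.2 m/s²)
Convert to SI: h = 47.0 m
mgh = ½mv² ⇒ v = √(2gh) = √(2·11.2·47.0) = 32.4469 m/s = 116.8 km/h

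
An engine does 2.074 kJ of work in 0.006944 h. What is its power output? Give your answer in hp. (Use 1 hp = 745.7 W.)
Convert to SI: W = 2074.0 J, t = 24.9984 s
P = W/t = 2074.0/24.9984 = 82.9653 W = 0.1113 hp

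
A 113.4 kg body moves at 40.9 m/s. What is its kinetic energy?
KE = ½mv² = ½(113.4)(40.9)² = 94850 J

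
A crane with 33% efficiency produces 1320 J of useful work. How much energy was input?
W_in = W_out/η = 1320/0.33 = 4000 J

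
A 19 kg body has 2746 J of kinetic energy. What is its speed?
v = √(2·KE/m) = √(2·2746/19) = 17.0 m/s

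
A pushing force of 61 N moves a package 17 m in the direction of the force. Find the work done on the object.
W = F·d = (61)(17) = 1037 J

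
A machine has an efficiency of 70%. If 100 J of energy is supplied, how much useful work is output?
W_out = η·W_in = 0.7·100 = 70.0 J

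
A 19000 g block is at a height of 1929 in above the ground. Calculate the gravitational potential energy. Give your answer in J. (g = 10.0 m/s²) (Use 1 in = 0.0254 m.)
Convert to SI: m = 19.0 kg, h = 48.9966 m
PE = mgh = (19.0)(10.0)(48.9966) = 9309 J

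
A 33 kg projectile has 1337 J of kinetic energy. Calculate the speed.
v = √(2·KE/m) = √(2·1337/33) = 9.002 m/s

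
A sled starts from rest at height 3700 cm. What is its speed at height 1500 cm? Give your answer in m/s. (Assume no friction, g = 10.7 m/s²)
Convert to SI: h₁−h₂ = 22.0 m
mgh₁ = mgh₂ + ½mv² ⇒ v = √(2g(h₁−h₂)) = √(2·10.7·22.0) = 21.7 m/s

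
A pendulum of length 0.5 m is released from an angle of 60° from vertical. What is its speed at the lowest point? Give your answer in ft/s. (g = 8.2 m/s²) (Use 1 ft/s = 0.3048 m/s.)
h = L(1 − cosθ) = 0.5(1 − cos60°) = 0.25 m
v = √(2gh) = √(2·8.2·0.25) = 2.02485 m/s = 6.643 ft/s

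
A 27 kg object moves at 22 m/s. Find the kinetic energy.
KE = ½mv² = ½(27)(22)² = 6534.0 J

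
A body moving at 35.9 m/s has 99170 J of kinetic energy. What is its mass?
m = 2·KE/v² = 2·99170/(35.9)² = 153.9 kg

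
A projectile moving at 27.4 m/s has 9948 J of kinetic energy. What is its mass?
m = 2·KE/v² = 2·9948/(27.4)² = 26.5 kg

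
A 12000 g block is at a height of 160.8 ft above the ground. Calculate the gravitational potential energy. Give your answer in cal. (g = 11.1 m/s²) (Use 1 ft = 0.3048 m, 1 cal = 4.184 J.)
Convert to SI: m = 12.0 kg, h = 49.0118 m
PE = mgh = (12.0)(11.1)(49.0118) = 6528.38 J = 1560 cal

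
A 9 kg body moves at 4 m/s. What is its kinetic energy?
KE = ½mv² = ½(9)(4)² = 72.0 J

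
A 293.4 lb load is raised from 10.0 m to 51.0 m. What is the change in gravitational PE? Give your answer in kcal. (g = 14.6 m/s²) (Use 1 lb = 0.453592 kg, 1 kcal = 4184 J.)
Convert to SI: m = 133.084 kg, Δh = 41.0 m
ΔPE = mgΔh = (133.084)(14.6)(41.0) = 79664.0 J = 19.04 kcal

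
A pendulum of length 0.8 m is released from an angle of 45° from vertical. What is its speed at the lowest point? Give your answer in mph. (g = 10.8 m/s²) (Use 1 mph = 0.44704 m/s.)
h = L(1 − cosθ) = 0.8(1 − cos45°) = 0.234315 m
v = √(2gh) = √(2·10.8·0.234315) = 2.24971 m/s = 5.032 mph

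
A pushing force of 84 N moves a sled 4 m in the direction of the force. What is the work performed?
W = F·d = (84)(4) = 336.0 J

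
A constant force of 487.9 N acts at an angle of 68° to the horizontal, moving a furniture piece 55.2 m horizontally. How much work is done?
W = F·d·cosθ = (487.9)(55.2)cos(68°) = 10090 J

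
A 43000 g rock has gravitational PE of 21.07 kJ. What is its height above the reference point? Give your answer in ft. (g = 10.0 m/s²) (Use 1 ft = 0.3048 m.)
Convert to SI: m = 43.0 kg, PE = 21070.0 J
h = PE/(mg) = 21070.0/(43.0·10.0) = 49.0 m = 160.8 ft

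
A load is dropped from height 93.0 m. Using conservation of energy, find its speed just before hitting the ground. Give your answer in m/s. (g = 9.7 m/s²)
mgh = ½mv² ⇒ v = √(2gh) = √(2·9.7·93.0) = 42.48 m/s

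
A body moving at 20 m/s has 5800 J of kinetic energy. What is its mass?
m = 2·KE/v² = 2·5800/(20)² = 29.0 kg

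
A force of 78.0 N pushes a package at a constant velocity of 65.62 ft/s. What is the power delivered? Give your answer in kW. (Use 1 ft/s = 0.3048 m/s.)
Convert to SI: F = 78.0 N, v = 20.001 m/s
P = Fv = (78.0)(20.001) = 1560.08 W = 1.56 kW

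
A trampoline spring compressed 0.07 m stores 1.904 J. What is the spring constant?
k = 2·PE/x² = 2·1.904/(0.07)² = 777.1 N/m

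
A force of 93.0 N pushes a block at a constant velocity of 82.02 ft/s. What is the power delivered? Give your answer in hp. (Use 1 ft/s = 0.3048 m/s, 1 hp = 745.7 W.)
Convert to SI: F = 93.0 N, v = 24.9997 m/s
P = Fv = (93.0)(24.9997) = 2324.97 W = 3.118 hp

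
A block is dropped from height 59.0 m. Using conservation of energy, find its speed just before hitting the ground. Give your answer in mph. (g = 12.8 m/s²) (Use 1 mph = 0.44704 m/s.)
mgh = ½mv² ⇒ v = √(2gh) = √(2·12.8·59.0) = 38.8639 m/s = 86.94 mph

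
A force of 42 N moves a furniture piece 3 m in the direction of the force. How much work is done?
W = F·d = (42)(3) = 126.0 J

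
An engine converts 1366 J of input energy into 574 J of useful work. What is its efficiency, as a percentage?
η = W_out/W_in = 574/1366 = 42.02%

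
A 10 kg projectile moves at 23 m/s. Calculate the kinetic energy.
KE = ½mv² = ½(10)(23)² = 2645.0 J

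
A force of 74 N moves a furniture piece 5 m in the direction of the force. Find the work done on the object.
W = F·d = (74)(5) = 370.0 J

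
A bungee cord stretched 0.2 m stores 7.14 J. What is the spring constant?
k = 2·PE/x² = 2·7.14/(0.2)² = 357.0 N/m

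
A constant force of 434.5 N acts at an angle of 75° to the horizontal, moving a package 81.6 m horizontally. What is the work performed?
W = F·d·cosθ = (434.5)(81.6)cos(75°) = 9176 J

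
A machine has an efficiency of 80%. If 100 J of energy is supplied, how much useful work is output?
W_out = η·W_in = 0.8·100 = 80.0 J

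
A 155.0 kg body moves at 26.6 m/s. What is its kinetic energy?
KE = ½mv² = ½(155.0)(26.6)² = 54840 J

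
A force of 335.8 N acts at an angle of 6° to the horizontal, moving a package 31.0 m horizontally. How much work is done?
W = F·d·cosθ = (335.8)(31.0)cos(6°) = 10350 J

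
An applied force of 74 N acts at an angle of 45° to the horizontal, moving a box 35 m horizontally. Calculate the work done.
W = F·d·cosθ = (74)(35)cos(45°) = 1831 J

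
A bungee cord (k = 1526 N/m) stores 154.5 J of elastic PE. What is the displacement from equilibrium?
x = √(2·PE/k) = √(2·154.5/1526) = 0.45 m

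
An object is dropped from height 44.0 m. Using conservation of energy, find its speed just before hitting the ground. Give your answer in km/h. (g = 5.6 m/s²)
mgh = ½mv² ⇒ v = √(2gh) = √(2·5.6·44.0) = 22.1991 m/s = 79.92 km/h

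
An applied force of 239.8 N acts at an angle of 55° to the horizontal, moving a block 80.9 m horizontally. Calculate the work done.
W = F·d·cosθ = (239.8)(80.9)cos(55°) = 11130 J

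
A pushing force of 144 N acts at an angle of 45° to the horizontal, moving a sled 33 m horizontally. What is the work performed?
W = F·d·cosθ = (144)(33)cos(45°) = 3360 J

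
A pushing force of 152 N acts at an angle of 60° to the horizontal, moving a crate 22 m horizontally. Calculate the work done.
W = F·d·cosθ = (152)(22)cos(60°) = 1672 J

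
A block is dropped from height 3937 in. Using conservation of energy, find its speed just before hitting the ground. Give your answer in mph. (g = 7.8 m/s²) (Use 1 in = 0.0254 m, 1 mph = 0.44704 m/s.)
Convert to SI: h = 99.9998 m
mgh = ½mv² ⇒ v = √(2gh) = √(2·7.8·99.9998) = 39.4968 m/s = 88.35 mph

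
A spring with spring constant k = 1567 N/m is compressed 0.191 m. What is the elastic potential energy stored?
PE = ½kx² = ½(1567)(0.191)² = 28.58 J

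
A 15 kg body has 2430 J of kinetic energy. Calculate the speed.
v = √(2·KE/m) = √(2·2430/15) = 18.0 m/s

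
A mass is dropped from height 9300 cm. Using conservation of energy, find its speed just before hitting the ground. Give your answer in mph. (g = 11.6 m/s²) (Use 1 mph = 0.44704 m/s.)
Convert to SI: h = 93.0 m
mgh = ½mv² ⇒ v = √(2gh) = √(2·11.6·93.0) = 46.45 m/s = 103.9 mph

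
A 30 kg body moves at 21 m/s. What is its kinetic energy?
KE = ½mv² = ½(30)(21)² = 6615.0 J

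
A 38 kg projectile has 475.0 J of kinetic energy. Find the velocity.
v = √(2·KE/m) = √(2·475.0/38) = 5.0 m/s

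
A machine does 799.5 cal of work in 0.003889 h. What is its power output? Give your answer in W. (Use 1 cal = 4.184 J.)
Convert to SI: W = 3345.11 J, t = 14.0004 s
P = W/t = 3345.11/14.0004 = 238.9 W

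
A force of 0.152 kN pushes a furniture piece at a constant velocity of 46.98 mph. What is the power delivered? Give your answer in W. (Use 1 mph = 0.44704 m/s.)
Convert to SI: F = 152.0 N, v = 21.0019 m/s
P = Fv = (152.0)(21.0019) = 3192 W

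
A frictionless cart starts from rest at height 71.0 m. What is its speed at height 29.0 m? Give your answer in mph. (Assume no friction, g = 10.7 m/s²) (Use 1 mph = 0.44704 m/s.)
mgh₁ = mgh₂ + ½mv² ⇒ v = √(2g(h₁−h₂)) = √(2·10.7·42.0) = 29.98 m/s = 67.06 mph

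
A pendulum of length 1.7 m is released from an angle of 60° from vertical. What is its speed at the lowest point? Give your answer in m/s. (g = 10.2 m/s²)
h = L(1 − cosθ) = 1.7(1 − cos60°) = 0.85 m
v = √(2gh) = √(2·10.2·0.85) = 4.164 m/s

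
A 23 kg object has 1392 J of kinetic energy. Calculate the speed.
v = √(2·KE/m) = √(2·1392/23) = 11.0 m/s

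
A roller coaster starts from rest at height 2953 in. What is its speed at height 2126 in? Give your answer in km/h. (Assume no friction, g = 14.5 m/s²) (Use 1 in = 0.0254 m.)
Convert to SI: h₁−h₂ = 21.0058 m
mgh₁ = mgh₂ + ½mv² ⇒ v = √(2g(h₁−h₂)) = √(2·14.5·21.0058) = 24.6813 m/s = 88.85 km/h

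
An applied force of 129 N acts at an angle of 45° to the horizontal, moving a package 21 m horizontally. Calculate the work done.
W = F·d·cosθ = (129)(21)cos(45°) = 1916 J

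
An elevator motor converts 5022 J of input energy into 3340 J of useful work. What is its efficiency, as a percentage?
η = W_out/W_in = 3340/5022 = 66.51%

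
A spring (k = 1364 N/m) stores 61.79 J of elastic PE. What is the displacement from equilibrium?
x = √(2·PE/k) = √(2·61.79/1364) = 0.301 m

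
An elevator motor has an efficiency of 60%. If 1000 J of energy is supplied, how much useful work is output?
W_out = η·W_in = 0.6·1000 = 600.0 J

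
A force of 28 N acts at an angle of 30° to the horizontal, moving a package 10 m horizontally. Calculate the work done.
W = F·d·cosθ = (28)(10)cos(30°) = 242.5 J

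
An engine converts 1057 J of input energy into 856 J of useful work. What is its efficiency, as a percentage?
η = W_out/W_in = 856/1057 = 80.98%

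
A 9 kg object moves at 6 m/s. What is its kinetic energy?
KE = ½mv² = ½(9)(6)² = 162.0 J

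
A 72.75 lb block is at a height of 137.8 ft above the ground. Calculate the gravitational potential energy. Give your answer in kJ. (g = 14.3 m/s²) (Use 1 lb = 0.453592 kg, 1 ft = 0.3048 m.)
Convert to SI: m = 32.9988 kg, h = 42.0014 m
PE = mgh = (32.9988)(14.3)(42.0014) = 19819.8 J = 19.82 kJ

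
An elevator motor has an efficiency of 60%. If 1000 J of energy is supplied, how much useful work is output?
W_out = η·W_in = 0.6·1000 = 600.0 J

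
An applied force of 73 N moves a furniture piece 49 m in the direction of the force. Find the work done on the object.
W = F·d = (73)(49) = 3577 J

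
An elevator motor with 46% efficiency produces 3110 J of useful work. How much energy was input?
W_in = W_out/η = 3110/0.46 = 6761 J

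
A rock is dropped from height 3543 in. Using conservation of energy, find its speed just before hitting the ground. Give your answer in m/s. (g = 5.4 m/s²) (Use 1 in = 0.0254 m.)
Convert to SI: h = 89.9922 m
mgh = ½mv² ⇒ v = √(2gh) = √(2·5.4·89.9922) = 31.18 m/s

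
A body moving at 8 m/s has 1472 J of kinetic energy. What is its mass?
m = 2·KE/v² = 2·1472/(8)² = 46.0 kg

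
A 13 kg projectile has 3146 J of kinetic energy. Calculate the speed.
v = √(2·KE/m) = √(2·3146/13) = 22.0 m/s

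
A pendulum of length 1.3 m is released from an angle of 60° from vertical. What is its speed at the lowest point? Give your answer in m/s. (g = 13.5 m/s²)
h = L(1 − cosθ) = 1.3(1 − cos60°) = 0.65 m
v = √(2gh) = √(2·13.5·0.65) = 4.189 m/s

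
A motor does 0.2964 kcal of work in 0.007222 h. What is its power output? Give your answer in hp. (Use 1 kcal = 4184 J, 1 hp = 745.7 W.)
Convert to SI: W = 1240.14 J, t = 25.9992 s
P = W/t = 1240.14/25.9992 = 47.6991 W = 0.06397 hp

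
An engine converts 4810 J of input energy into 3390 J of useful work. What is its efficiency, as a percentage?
η = W_out/W_in = 3390/4810 = 70.48%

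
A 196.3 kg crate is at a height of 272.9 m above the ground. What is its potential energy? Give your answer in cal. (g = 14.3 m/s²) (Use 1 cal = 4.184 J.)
PE = mgh = (196.3)(14.3)(272.9) = 766055 J = 183100 cal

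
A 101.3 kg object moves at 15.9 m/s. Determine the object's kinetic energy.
KE = ½mv² = ½(101.3)(15.9)² = 12800 J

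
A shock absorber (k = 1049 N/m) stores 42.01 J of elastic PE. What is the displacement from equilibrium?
x = √(2·PE/k) = √(2·42.01/1049) = 0.283 m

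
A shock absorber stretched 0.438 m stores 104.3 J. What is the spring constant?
k = 2·PE/x² = 2·104.3/(0.438)² = 1087 N/m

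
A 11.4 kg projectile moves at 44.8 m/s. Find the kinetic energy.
KE = ½mv² = ½(11.4)(44.8)² = 11440 J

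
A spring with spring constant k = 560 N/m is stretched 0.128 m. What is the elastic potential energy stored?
PE = ½kx² = ½(560)(0.128)² = 4.588 J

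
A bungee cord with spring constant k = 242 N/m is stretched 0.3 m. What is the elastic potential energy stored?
PE = ½kx² = ½(242)(0.3)² = 10.89 J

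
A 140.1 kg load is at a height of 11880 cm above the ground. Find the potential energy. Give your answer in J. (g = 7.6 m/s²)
Convert to SI: m = 140.1 kg, h = 118.8 m
PE = mgh = (140.1)(7.6)(118.8) = 126500 J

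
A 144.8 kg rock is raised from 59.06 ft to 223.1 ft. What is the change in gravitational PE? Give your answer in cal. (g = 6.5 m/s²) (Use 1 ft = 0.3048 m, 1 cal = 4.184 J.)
Convert to SI: m = 144.8 kg, Δh = 49.9994 m
ΔPE = mgΔh = (144.8)(6.5)(49.9994) = 47059.4 J = 11250 cal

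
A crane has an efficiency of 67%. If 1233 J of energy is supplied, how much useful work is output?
W_out = η·W_in = 0.67·1233 = 826.11 J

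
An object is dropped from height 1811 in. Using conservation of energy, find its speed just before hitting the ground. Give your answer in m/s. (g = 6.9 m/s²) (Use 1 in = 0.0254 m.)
Convert to SI: h = 45.9994 m
mgh = ½mv² ⇒ v = √(2gh) = √(2·6.9·45.9994) = 25.2 m/s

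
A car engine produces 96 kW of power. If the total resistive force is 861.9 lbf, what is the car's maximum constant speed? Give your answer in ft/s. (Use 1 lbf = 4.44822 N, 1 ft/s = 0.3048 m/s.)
Convert to SI: F = 3833.92 N
P = Fv ⇒ v = P/F = 96000 W/3833.92 N = 25.0396 m/s = 82.15 ft/s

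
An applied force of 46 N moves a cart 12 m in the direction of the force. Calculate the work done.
W = F·d = (46)(12) = 552.0 J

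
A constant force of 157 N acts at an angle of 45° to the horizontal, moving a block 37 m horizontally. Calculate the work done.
W = F·d·cosθ = (157)(37)cos(45°) = 4108 J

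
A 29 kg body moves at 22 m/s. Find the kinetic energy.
KE = ½mv² = ½(29)(22)² = 7018.0 J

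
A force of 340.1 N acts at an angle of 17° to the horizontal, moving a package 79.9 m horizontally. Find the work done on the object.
W = F·d·cosθ = (340.1)(79.9)cos(17°) = 25990 J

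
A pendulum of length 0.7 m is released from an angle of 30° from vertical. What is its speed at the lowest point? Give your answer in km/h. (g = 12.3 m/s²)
h = L(1 − cosθ) = 0.7(1 − cos30°) = 0.0937822 m
v = √(2gh) = √(2·12.3·0.0937822) = 1.5189 m/s = 5.468 km/h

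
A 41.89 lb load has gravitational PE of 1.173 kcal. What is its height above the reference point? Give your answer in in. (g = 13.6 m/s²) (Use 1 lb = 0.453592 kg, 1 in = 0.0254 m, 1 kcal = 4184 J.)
Convert to SI: m = 19.001 kg, PE = 4907.83 J
h = PE/(mg) = 4907.83/(19.001·13.6) = 18.9922 m = 747.7 in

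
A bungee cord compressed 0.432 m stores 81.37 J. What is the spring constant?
k = 2·PE/x² = 2·81.37/(0.432)² = 872.0 N/m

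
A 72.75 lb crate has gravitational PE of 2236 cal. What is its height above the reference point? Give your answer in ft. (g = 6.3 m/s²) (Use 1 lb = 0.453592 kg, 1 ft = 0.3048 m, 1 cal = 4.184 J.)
Convert to SI: m = 32.9988 kg, PE = 9355.42 J
h = PE/(mg) = 9355.42/(32.9988·6.3) = 45.0012 m = 147.6 ft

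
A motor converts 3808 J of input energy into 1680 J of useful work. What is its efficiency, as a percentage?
η = W_out/W_in = 1680/3808 = 44.12%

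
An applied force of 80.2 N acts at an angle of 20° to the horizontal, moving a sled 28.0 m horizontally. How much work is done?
W = F·d·cosθ = (80.2)(28.0)cos(20°) = 2110 J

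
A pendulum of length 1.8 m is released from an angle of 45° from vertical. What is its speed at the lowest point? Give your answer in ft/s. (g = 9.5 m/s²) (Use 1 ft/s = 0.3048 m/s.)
h = L(1 − cosθ) = 1.8(1 − cos45°) = 0.527208 m
v = √(2gh) = √(2·9.5·0.527208) = 3.16496 m/s = 10.38 ft/s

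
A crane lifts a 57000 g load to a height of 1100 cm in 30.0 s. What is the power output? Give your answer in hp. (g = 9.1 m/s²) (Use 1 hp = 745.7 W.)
Convert to SI: m = 57.0 kg, h = 11.0 m, t = 30.0 s
P = mgh/t = (57.0)(9.1)(11.0)/30.0 = 190.19 W = 0.255 hp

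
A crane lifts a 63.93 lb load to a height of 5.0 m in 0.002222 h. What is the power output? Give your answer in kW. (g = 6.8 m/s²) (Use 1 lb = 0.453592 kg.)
Convert to SI: m = 28.9981 kg, h = 5.0 m, t = 7.9992 s
P = mgh/t = (28.9981)(6.8)(5.0)/7.9992 = 123.254 W = 0.1233 kW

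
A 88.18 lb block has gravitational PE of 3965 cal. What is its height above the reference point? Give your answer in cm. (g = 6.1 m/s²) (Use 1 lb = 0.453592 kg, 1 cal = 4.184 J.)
Convert to SI: m = 39.9977 kg, PE = 16589.6 J
h = PE/(mg) = 16589.6/(39.9977·6.1) = 67.9938 m = 6799 cm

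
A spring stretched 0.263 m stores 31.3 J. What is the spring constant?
k = 2·PE/x² = 2·31.3/(0.263)² = 905.0 N/m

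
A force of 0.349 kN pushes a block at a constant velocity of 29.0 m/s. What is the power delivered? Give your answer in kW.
Convert to SI: F = 349.0 N, v = 29.0 m/s
P = Fv = (349.0)(29.0) = 10121.0 W = 10.12 kW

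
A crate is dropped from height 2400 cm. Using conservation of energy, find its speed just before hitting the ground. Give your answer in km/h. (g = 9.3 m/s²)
Convert to SI: h = 24.0 m
mgh = ½mv² ⇒ v = √(2gh) = √(2·9.3·24.0) = 21.1282 m/s = 76.06 km/h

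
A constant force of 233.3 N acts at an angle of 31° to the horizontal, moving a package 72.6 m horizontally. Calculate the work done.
W = F·d·cosθ = (233.3)(72.6)cos(31°) = 14520 J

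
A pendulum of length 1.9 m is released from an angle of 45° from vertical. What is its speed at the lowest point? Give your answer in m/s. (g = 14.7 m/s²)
h = L(1 − cosθ) = 1.9(1 − cos45°) = 0.556497 m
v = √(2gh) = √(2·14.7·0.556497) = 4.045 m/s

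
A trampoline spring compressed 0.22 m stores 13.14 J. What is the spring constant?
k = 2·PE/x² = 2·13.14/(0.22)² = 543.0 N/m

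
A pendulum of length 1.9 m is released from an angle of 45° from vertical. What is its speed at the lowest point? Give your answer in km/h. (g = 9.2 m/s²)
h = L(1 − cosθ) = 1.9(1 − cos45°) = 0.556497 m
v = √(2gh) = √(2·9.2·0.556497) = 3.19993 m/s = 11.52 km/h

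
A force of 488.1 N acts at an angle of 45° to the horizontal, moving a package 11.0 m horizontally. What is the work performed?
W = F·d·cosθ = (488.1)(11.0)cos(45°) = 3797 J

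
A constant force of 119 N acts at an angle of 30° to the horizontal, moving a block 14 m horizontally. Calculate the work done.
W = F·d·cosθ = (119)(14)cos(30°) = 1443 J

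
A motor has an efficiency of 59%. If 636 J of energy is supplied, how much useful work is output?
W_out = η·W_in = 0.59·636 = 375.24 J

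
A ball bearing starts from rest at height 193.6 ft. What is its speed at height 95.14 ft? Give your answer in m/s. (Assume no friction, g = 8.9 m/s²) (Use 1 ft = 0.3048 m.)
Convert to SI: h₁−h₂ = 30.0106 m
mgh₁ = mgh₂ + ½mv² ⇒ v = √(2g(h₁−h₂)) = √(2·8.9·30.0106) = 23.11 m/s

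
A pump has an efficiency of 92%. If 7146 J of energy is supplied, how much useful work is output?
W_out = η·W_in = 0.92·7146 = 6574.32 J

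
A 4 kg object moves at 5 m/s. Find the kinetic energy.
KE = ½mv² = ½(4)(5)² = 50.0 J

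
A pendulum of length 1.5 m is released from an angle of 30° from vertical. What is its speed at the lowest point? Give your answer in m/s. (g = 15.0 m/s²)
h = L(1 − cosθ) = 1.5(1 − cos30°) = 0.200962 m
v = √(2gh) = √(2·15.0·0.200962) = 2.455 m/s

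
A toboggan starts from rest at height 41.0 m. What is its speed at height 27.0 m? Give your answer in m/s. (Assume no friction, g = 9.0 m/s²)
mgh₁ = mgh₂ + ½mv² ⇒ v = √(2g(h₁−h₂)) = √(2·9.0·14.0) = 15.87 m/s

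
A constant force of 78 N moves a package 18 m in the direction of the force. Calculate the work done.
W = F·d = (78)(18) = 1404 J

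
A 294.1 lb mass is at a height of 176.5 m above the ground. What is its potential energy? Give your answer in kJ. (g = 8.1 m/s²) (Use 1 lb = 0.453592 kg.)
Convert to SI: m = 133.401 kg, h = 176.5 m
PE = mgh = (133.401)(8.1)(176.5) = 190717 J = 190.7 kJ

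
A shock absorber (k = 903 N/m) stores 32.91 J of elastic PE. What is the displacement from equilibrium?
x = √(2·PE/k) = √(2·32.91/903) = 0.27 m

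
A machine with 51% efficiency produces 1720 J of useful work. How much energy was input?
W_in = W_out/η = 1720/0.51 = 3373 J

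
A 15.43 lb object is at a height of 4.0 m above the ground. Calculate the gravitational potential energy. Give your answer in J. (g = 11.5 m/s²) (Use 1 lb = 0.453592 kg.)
Convert to SI: m = 6.99892 kg, h = 4.0 m
PE = mgh = (6.99892)(11.5)(4.0) = 322.0 J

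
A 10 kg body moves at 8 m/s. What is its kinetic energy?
KE = ½mv² = ½(10)(8)² = 320.0 J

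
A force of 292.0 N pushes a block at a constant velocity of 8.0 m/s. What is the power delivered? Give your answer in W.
P = Fv = (292.0)(8.0) = 2336 W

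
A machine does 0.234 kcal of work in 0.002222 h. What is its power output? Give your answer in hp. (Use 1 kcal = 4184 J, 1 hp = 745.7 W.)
Convert to SI: W = 979.056 J, t = 7.9992 s
P = W/t = 979.056/7.9992 = 122.394 W = 0.1641 hp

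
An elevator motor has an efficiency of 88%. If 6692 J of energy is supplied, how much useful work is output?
W_out = η·W_in = 0.88·6692 = 5888.96 J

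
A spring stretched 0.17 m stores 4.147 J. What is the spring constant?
k = 2·PE/x² = 2·4.147/(0.17)² = 287.0 N/m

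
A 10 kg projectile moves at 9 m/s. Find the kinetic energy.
KE = ½mv² = ½(10)(9)² = 405.0 J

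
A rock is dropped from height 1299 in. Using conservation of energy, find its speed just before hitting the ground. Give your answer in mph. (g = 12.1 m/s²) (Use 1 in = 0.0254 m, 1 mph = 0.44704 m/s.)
Convert to SI: h = 32.9946 m
mgh = ½mv² ⇒ v = √(2gh) = √(2·12.1·32.9946) = 28.2572 m/s = 63.21 mph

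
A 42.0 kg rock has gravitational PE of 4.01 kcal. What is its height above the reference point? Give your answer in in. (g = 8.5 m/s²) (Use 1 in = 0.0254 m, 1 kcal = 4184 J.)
Convert to SI: m = 42.0 kg, PE = 16777.8 J
h = PE/(mg) = 16777.8/(42.0·8.5) = 46.9968 m = 1850 in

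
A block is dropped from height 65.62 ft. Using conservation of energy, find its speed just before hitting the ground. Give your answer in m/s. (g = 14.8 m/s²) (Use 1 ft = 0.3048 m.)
Convert to SI: h = 20.001 m
mgh = ½mv² ⇒ v = √(2gh) = √(2·14.8·20.001) = 24.33 m/s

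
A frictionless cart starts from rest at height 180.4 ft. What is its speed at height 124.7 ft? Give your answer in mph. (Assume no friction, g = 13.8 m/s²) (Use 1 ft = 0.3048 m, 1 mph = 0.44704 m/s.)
Convert to SI: h₁−h₂ = 16.9774 m
mgh₁ = mgh₂ + ½mv² ⇒ v = √(2g(h₁−h₂)) = √(2·13.8·16.9774) = 21.6466 m/s = 48.42 mph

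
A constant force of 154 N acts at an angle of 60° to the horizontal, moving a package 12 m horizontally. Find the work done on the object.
W = F·d·cosθ = (154)(12)cos(60°) = 924.0 J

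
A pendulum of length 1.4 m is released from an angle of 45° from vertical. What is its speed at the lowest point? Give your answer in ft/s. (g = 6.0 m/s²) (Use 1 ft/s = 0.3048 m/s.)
h = L(1 − cosθ) = 1.4(1 − cos45°) = 0.410051 m
v = √(2gh) = √(2·6.0·0.410051) = 2.21824 m/s = 7.278 ft/s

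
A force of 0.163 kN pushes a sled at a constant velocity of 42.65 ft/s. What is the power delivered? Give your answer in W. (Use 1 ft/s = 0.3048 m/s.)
Convert to SI: F = 163.0 N, v = 12.9997 m/s
P = Fv = (163.0)(12.9997) = 2119 W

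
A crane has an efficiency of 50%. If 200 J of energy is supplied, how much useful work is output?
W_out = η·W_in = 0.5·200 = 100.0 J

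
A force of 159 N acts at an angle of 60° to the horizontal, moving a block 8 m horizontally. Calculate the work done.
W = F·d·cosθ = (159)(8)cos(60°) = 636.0 J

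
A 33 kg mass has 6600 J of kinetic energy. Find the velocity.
v = √(2·KE/m) = √(2·6600/33) = 20.0 m/s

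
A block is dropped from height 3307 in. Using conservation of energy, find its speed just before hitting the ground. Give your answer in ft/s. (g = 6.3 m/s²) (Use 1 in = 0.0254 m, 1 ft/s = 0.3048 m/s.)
Convert to SI: h = 83.9978 m
mgh = ½mv² ⇒ v = √(2gh) = √(2·6.3·83.9978) = 32.5326 m/s = 106.7 ft/s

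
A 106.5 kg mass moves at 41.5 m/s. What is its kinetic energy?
KE = ½mv² = ½(106.5)(41.5)² = 91710 J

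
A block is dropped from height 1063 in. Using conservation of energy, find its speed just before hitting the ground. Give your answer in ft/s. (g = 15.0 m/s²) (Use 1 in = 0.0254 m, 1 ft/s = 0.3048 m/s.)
Convert to SI: h = 27.0002 m
mgh = ½mv² ⇒ v = √(2gh) = √(2·15.0·27.0002) = 28.4606 m/s = 93.37 ft/s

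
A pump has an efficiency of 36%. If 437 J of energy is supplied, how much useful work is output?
W_out = η·W_in = 0.36·437 = 157.32 J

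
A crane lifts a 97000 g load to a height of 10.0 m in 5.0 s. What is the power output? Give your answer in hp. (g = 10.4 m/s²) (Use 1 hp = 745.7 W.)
Convert to SI: m = 97.0 kg, h = 10.0 m, t = 5.0 s
P = mgh/t = (97.0)(10.4)(10.0)/5.0 = 2017.6 W = 2.706 hp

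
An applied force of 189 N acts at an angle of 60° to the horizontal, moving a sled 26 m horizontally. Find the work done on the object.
W = F·d·cosθ = (189)(26)cos(60°) = 2457 J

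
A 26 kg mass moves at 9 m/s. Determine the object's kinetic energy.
KE = ½mv² = ½(26)(9)² = 1053.0 J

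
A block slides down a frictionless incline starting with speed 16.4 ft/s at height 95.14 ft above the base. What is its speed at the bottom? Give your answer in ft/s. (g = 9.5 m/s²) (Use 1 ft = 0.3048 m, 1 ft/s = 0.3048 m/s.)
Convert to SI: v₀ = 4.99872 m/s, h = 28.9987 m
½mv₀² + mgh = ½mv² ⇒ v = √(v₀² + 2gh) = √(4.99872² + 2·9.5·28.9987) = 23.9992 m/s = 78.74 ft/s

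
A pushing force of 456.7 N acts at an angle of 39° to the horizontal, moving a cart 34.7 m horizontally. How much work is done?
W = F·d·cosθ = (456.7)(34.7)cos(39°) = 12320 J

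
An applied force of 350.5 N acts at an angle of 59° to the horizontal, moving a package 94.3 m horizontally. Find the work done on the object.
W = F·d·cosθ = (350.5)(94.3)cos(59°) = 17020 J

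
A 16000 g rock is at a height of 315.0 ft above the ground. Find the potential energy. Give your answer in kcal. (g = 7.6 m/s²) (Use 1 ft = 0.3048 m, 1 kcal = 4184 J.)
Convert to SI: m = 16.0 kg, h = 96.012 m
PE = mgh = (16.0)(7.6)(96.012) = 11675.1 J = 2.79 kcal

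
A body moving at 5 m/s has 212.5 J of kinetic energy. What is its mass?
m = 2·KE/v² = 2·212.5/(5)² = 17.0 kg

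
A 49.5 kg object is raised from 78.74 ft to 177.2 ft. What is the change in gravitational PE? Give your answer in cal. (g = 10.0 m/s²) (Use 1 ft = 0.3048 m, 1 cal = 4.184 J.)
Convert to SI: m = 49.5 kg, Δh = 30.0106 m
ΔPE = mgΔh = (49.5)(10.0)(30.0106) = 14855.25 J = 3550 cal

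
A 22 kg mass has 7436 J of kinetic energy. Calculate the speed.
v = √(2·KE/m) = √(2·7436/22) = 26.0 m/s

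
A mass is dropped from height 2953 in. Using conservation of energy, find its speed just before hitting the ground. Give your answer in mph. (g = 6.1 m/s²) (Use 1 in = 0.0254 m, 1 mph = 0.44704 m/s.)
Convert to SI: h = 75.0062 m
mgh = ½mv² ⇒ v = √(2gh) = √(2·6.1·75.0062) = 30.2502 m/s = 67.67 mph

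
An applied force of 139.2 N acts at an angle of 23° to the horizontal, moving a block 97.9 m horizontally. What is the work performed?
W = F·d·cosθ = (139.2)(97.9)cos(23°) = 12540 J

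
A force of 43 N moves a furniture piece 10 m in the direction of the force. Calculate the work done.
W = F·d = (43)(10) = 430.0 J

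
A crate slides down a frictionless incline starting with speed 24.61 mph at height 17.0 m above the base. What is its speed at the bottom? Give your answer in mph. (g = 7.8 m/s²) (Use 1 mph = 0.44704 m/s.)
Convert to SI: v₀ = 11.0017 m/s, h = 17.0 m
½mv₀² + mgh = ½mv² ⇒ v = √(v₀² + 2gh) = √(11.0017² + 2·7.8·17.0) = 19.6529 m/s = 43.96 mph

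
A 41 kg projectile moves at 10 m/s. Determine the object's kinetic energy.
KE = ½mv² = ½(41)(10)² = 2050.0 J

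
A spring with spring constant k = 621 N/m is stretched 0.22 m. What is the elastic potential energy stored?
PE = ½kx² = ½(621)(0.22)² = 15.03 J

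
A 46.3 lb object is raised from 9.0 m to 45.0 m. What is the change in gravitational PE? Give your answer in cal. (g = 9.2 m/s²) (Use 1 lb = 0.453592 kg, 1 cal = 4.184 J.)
Convert to SI: m = 21.0013 kg, Δh = 36.0 m
ΔPE = mgΔh = (21.0013)(9.2)(36.0) = 6955.63 J = 1662 cal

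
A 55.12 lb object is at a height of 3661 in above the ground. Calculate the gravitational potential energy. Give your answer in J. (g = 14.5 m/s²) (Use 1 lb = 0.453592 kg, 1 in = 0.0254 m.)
Convert to SI: m = 25.002 kg, h = 92.9894 m
PE = mgh = (25.002)(14.5)(92.9894) = 33710 J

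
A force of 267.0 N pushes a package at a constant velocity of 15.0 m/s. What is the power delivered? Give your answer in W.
P = Fv = (267.0)(15.0) = 4005 W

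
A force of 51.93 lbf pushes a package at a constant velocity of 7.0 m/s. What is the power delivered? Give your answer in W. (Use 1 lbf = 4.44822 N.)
Convert to SI: F = 230.996 N, v = 7.0 m/s
P = Fv = (230.996)(7.0) = 1617 W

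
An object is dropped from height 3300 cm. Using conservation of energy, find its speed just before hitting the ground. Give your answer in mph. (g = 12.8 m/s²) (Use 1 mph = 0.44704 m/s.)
Convert to SI: h = 33.0 m
mgh = ½mv² ⇒ v = √(2gh) = √(2·12.8·33.0) = 29.0654 m/s = 65.02 mph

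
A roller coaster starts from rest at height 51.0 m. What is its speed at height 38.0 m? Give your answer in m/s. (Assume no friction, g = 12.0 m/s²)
mgh₁ = mgh₂ + ½mv² ⇒ v = √(2g(h₁−h₂)) = √(2·12.0·13.0) = 17.66 m/s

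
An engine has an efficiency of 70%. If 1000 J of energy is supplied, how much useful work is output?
W_out = η·W_in = 0.7·1000 = 700.0 J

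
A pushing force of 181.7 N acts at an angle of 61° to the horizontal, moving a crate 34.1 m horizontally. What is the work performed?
W = F·d·cosθ = (181.7)(34.1)cos(61°) = 3004 J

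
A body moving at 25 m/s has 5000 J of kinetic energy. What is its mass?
m = 2·KE/v² = 2·5000/(25)² = 16.0 kg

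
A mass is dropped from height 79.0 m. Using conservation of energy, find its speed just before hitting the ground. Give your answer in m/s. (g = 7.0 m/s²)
mgh = ½mv² ⇒ v = √(2gh) = √(2·7.0·79.0) = 33.26 m/s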